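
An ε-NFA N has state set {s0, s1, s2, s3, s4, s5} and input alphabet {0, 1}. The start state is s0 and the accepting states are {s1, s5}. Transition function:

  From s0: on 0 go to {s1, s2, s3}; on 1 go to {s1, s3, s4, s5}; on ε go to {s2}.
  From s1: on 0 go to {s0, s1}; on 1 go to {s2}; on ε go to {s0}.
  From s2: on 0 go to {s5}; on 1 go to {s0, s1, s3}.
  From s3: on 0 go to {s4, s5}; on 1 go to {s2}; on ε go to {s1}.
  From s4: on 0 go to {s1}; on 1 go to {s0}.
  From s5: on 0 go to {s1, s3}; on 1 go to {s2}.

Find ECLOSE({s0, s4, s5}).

{s0, s2, s4, s5}

Begin with {s0, s4, s5}.
s0 →ε {s2}; add s2.
ε-closure = {s0, s2, s4, s5}.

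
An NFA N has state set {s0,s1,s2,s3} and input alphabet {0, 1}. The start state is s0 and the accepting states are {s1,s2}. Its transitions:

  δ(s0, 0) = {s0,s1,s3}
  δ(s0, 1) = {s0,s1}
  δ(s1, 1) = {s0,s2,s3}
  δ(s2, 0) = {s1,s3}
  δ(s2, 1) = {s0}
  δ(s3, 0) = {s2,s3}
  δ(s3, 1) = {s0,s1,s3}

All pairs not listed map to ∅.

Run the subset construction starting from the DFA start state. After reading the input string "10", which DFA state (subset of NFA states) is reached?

Start: {s0}.
δ(s0,1) = {s0,s1}.
Union: {s0,s1}.
After 1: {s0,s1}.
δ(s0,0) = {s0,s1,s3}; δ(s1,0) = ∅.
Union: {s0,s1,s3}.
After 0: {s0,s1,s3}.

{s0,s1,s3}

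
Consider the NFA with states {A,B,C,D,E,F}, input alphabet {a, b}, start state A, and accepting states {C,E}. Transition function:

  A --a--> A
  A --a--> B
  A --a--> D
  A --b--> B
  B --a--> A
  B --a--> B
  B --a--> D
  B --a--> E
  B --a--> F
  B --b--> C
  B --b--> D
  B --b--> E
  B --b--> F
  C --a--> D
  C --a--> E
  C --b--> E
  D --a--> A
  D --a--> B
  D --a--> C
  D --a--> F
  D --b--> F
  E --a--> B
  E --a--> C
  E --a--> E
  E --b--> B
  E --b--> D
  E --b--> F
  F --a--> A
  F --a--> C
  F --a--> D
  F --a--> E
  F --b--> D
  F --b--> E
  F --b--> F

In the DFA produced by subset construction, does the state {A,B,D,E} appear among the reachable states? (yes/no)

no

Start state of the DFA: {A}.
{A} --a--> {A,B,D}  [new]
{A} --b--> {B}  [new]
{A,B,D} --a--> {A,B,C,D,E,F}  [new]
{A,B,D} --b--> {B,C,D,E,F}  [new]
{B} --a--> {A,B,D,E,F}  [new]
{B} --b--> {C,D,E,F}  [new]
{A,B,C,D,E,F} --a--> {A,B,C,D,E,F}  [seen]
{A,B,C,D,E,F} --b--> {B,C,D,E,F}  [seen]
{B,C,D,E,F} --a--> {A,B,C,D,E,F}  [seen]
{B,C,D,E,F} --b--> {B,C,D,E,F}  [seen]
{A,B,D,E,F} --a--> {A,B,C,D,E,F}  [seen]
{A,B,D,E,F} --b--> {B,C,D,E,F}  [seen]
{C,D,E,F} --a--> {A,B,C,D,E,F}  [seen]
{C,D,E,F} --b--> {B,D,E,F}  [new]
{B,D,E,F} --a--> {A,B,C,D,E,F}  [seen]
{B,D,E,F} --b--> {B,C,D,E,F}  [seen]
Reachable DFA states: {A}, {A,B,D}, {B}, {A,B,C,D,E,F}, {B,C,D,E,F}, {A,B,D,E,F}, {C,D,E,F}, {B,D,E,F}.
{A,B,D,E} is not among them.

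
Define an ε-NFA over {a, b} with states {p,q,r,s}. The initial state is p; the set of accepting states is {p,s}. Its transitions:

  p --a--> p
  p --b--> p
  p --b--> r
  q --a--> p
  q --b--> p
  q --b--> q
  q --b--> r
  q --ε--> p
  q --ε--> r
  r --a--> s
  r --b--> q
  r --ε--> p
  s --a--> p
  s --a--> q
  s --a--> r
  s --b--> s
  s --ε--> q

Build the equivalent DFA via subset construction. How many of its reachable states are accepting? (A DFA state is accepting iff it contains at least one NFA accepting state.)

4

Start state of the DFA: {p} (ε-closure of the NFA start).
{p} --a--> {p}  [seen]
{p} --b--> {p,r}  [new]
{p,r} --a--> {p,q,r,s}  [new]
{p,r} --b--> {p,q,r}  [new]
{p,q,r,s} --a--> {p,q,r,s}  [seen]
{p,q,r,s} --b--> {p,q,r,s}  [seen]
{p,q,r} --a--> {p,q,r,s}  [seen]
{p,q,r} --b--> {p,q,r}  [seen]
Reachable DFA states: {p}, {p,r}, {p,q,r,s}, {p,q,r}.
Accepting DFA states (contain an NFA accepting state): {p}, {p,r}, {p,q,r,s}, {p,q,r}.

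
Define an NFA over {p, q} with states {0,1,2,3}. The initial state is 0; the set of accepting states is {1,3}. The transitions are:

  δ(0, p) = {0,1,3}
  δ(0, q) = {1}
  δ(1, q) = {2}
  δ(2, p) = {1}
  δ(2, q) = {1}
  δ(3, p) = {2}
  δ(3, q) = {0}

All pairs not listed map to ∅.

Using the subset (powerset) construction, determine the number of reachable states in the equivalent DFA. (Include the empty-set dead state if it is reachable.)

8

Start state of the DFA: {0}.
{0} --p--> {0,1,3}  [new]
{0} --q--> {1}  [new]
{0,1,3} --p--> {0,1,2,3}  [new]
{0,1,3} --q--> {0,1,2}  [new]
{1} --p--> ∅  [new]
{1} --q--> {2}  [new]
{0,1,2,3} --p--> {0,1,2,3}  [seen]
{0,1,2,3} --q--> {0,1,2}  [seen]
{0,1,2} --p--> {0,1,3}  [seen]
{0,1,2} --q--> {1,2}  [new]
∅ --p--> ∅  [seen]
∅ --q--> ∅  [seen]
{2} --p--> {1}  [seen]
{2} --q--> {1}  [seen]
{1,2} --p--> {1}  [seen]
{1,2} --q--> {1,2}  [seen]
Reachable DFA states: {0}, {0,1,3}, {1}, {0,1,2,3}, {0,1,2}, ∅, {2}, {1,2}.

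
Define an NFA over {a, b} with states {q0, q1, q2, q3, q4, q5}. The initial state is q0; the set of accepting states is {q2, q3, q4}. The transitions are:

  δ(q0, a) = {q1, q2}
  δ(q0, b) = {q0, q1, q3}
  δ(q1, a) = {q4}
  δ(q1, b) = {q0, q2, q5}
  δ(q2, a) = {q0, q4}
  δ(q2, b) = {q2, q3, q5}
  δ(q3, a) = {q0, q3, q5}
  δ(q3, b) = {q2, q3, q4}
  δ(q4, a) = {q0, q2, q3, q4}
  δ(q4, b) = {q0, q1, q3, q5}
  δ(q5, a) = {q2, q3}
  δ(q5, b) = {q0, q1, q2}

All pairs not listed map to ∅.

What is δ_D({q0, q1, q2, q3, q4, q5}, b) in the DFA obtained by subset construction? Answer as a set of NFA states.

δ(q0,b) = {q0, q1, q3}; δ(q1,b) = {q0, q2, q5}; δ(q2,b) = {q2, q3, q5}; δ(q3,b) = {q2, q3, q4}; δ(q4,b) = {q0, q1, q3, q5}; δ(q5,b) = {q0, q1, q2}.
Union: {q0, q1, q2, q3, q4, q5}.

{q0, q1, q2, q3, q4, q5}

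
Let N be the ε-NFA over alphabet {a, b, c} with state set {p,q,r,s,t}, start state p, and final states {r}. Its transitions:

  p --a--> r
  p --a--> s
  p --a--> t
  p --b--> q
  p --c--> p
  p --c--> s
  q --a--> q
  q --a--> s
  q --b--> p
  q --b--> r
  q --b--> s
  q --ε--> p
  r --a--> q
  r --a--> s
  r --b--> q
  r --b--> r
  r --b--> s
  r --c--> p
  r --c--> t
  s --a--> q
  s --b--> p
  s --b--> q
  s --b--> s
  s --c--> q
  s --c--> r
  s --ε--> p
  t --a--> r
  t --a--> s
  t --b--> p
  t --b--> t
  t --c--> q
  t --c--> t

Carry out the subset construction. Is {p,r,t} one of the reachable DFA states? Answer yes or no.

Start state of the DFA: {p} (ε-closure of the NFA start).
{p} --a--> {p,r,s,t}  [new]
{p} --b--> {p,q}  [new]
{p} --c--> {p,s}  [new]
{p,r,s,t} --a--> {p,q,r,s,t}  [new]
{p,r,s,t} --b--> {p,q,r,s,t}  [seen]
{p,r,s,t} --c--> {p,q,r,s,t}  [seen]
{p,q} --a--> {p,q,r,s,t}  [seen]
{p,q} --b--> {p,q,r,s}  [new]
{p,q} --c--> {p,s}  [seen]
{p,s} --a--> {p,q,r,s,t}  [seen]
{p,s} --b--> {p,q,s}  [new]
{p,s} --c--> {p,q,r,s}  [seen]
{p,q,r,s,t} --a--> {p,q,r,s,t}  [seen]
{p,q,r,s,t} --b--> {p,q,r,s,t}  [seen]
{p,q,r,s,t} --c--> {p,q,r,s,t}  [seen]
{p,q,r,s} --a--> {p,q,r,s,t}  [seen]
{p,q,r,s} --b--> {p,q,r,s}  [seen]
{p,q,r,s} --c--> {p,q,r,s,t}  [seen]
{p,q,s} --a--> {p,q,r,s,t}  [seen]
{p,q,s} --b--> {p,q,r,s}  [seen]
{p,q,s} --c--> {p,q,r,s}  [seen]
Reachable DFA states: {p}, {p,r,s,t}, {p,q}, {p,s}, {p,q,r,s,t}, {p,q,r,s}, {p,q,s}.
{p,r,t} is not among them.

no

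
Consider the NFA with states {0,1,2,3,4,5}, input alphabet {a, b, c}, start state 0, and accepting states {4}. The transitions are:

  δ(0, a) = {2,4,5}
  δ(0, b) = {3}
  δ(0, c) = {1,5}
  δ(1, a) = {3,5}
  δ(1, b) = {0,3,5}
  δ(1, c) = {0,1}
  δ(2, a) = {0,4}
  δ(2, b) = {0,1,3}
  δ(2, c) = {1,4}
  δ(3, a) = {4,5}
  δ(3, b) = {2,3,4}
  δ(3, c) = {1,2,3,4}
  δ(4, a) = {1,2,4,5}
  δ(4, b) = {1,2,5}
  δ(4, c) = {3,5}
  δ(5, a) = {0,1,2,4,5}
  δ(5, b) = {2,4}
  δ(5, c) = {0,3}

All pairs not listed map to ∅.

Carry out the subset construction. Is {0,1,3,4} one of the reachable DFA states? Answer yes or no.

no

Start state of the DFA: {0}.
{0} --a--> {2,4,5}  [new]
{0} --b--> {3}  [new]
{0} --c--> {1,5}  [new]
{2,4,5} --a--> {0,1,2,4,5}  [new]
{2,4,5} --b--> {0,1,2,3,4,5}  [new]
{2,4,5} --c--> {0,1,3,4,5}  [new]
{3} --a--> {4,5}  [new]
{3} --b--> {2,3,4}  [new]
{3} --c--> {1,2,3,4}  [new]
{1,5} --a--> {0,1,2,3,4,5}  [seen]
{1,5} --b--> {0,2,3,4,5}  [new]
{1,5} --c--> {0,1,3}  [new]
{0,1,2,4,5} --a--> {0,1,2,3,4,5}  [seen]
{0,1,2,4,5} --b--> {0,1,2,3,4,5}  [seen]
{0,1,2,4,5} --c--> {0,1,3,4,5}  [seen]
{0,1,2,3,4,5} --a--> {0,1,2,3,4,5}  [seen]
{0,1,2,3,4,5} --b--> {0,1,2,3,4,5}  [seen]
{0,1,2,3,4,5} --c--> {0,1,2,3,4,5}  [seen]
{0,1,3,4,5} --a--> {0,1,2,3,4,5}  [seen]
{0,1,3,4,5} --b--> {0,1,2,3,4,5}  [seen]
{0,1,3,4,5} --c--> {0,1,2,3,4,5}  [seen]
{4,5} --a--> {0,1,2,4,5}  [seen]
{4,5} --b--> {1,2,4,5}  [new]
{4,5} --c--> {0,3,5}  [new]
{2,3,4} --a--> {0,1,2,4,5}  [seen]
{2,3,4} --b--> {0,1,2,3,4,5}  [seen]
{2,3,4} --c--> {1,2,3,4,5}  [new]
{1,2,3,4} --a--> {0,1,2,3,4,5}  [seen]
{1,2,3,4} --b--> {0,1,2,3,4,5}  [seen]
{1,2,3,4} --c--> {0,1,2,3,4,5}  [seen]
{0,2,3,4,5} --a--> {0,1,2,4,5}  [seen]
{0,2,3,4,5} --b--> {0,1,2,3,4,5}  [seen]
{0,2,3,4,5} --c--> {0,1,2,3,4,5}  [seen]
{0,1,3} --a--> {2,3,4,5}  [new]
{0,1,3} --b--> {0,2,3,4,5}  [seen]
{0,1,3} --c--> {0,1,2,3,4,5}  [seen]
{1,2,4,5} --a--> {0,1,2,3,4,5}  [seen]
{1,2,4,5} --b--> {0,1,2,3,4,5}  [seen]
{1,2,4,5} --c--> {0,1,3,4,5}  [seen]
{0,3,5} --a--> {0,1,2,4,5}  [seen]
{0,3,5} --b--> {2,3,4}  [seen]
{0,3,5} --c--> {0,1,2,3,4,5}  [seen]
{1,2,3,4,5} --a--> {0,1,2,3,4,5}  [seen]
{1,2,3,4,5} --b--> {0,1,2,3,4,5}  [seen]
{1,2,3,4,5} --c--> {0,1,2,3,4,5}  [seen]
{2,3,4,5} --a--> {0,1,2,4,5}  [seen]
{2,3,4,5} --b--> {0,1,2,3,4,5}  [seen]
{2,3,4,5} --c--> {0,1,2,3,4,5}  [seen]
Reachable DFA states: {0}, {2,4,5}, {3}, {1,5}, {0,1,2,4,5}, {0,1,2,3,4,5}, {0,1,3,4,5}, {4,5}, {2,3,4}, {1,2,3,4}, {0,2,3,4,5}, {0,1,3}, {1,2,4,5}, {0,3,5}, {1,2,3,4,5}, {2,3,4,5}.
{0,1,3,4} is not among them.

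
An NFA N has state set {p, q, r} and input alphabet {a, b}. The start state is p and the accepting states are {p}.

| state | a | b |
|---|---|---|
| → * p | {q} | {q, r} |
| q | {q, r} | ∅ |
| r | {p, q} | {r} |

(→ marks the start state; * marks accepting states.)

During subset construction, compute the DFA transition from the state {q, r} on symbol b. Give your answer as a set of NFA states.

δ(q,b) = ∅; δ(r,b) = {r}.
Union: {r}.

{r}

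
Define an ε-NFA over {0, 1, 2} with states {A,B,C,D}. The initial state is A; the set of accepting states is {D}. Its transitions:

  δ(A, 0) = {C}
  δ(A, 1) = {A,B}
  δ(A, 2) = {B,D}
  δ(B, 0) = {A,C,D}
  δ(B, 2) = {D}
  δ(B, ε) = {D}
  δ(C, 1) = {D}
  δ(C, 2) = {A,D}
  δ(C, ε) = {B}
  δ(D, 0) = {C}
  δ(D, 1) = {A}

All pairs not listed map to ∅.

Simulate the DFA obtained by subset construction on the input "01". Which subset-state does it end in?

Start: {A}.
δ(A,0) = {C}.
Union: {C}.
ε-closure gives {B,C,D}.
After 0: {B,C,D}.
δ(B,1) = ∅; δ(C,1) = {D}; δ(D,1) = {A}.
Union: {A,D}.
After 1: {A,D}.

{A,D}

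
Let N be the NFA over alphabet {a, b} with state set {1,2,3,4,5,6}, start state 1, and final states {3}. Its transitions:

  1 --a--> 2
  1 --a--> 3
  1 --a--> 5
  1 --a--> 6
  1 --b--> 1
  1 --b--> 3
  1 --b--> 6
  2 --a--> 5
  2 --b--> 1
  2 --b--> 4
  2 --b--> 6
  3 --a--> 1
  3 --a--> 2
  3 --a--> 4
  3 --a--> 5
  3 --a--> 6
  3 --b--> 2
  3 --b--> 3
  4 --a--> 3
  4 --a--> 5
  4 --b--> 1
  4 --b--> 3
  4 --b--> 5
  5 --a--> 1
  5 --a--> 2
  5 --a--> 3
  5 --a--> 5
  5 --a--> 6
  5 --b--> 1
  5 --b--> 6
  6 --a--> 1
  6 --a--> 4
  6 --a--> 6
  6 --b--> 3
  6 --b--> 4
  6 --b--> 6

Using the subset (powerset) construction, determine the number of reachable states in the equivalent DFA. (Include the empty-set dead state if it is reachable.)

Start state of the DFA: {1}.
{1} --a--> {2,3,5,6}  [new]
{1} --b--> {1,3,6}  [new]
{2,3,5,6} --a--> {1,2,3,4,5,6}  [new]
{2,3,5,6} --b--> {1,2,3,4,6}  [new]
{1,3,6} --a--> {1,2,3,4,5,6}  [seen]
{1,3,6} --b--> {1,2,3,4,6}  [seen]
{1,2,3,4,5,6} --a--> {1,2,3,4,5,6}  [seen]
{1,2,3,4,5,6} --b--> {1,2,3,4,5,6}  [seen]
{1,2,3,4,6} --a--> {1,2,3,4,5,6}  [seen]
{1,2,3,4,6} --b--> {1,2,3,4,5,6}  [seen]
Reachable DFA states: {1}, {2,3,5,6}, {1,3,6}, {1,2,3,4,5,6}, {1,2,3,4,6}.

5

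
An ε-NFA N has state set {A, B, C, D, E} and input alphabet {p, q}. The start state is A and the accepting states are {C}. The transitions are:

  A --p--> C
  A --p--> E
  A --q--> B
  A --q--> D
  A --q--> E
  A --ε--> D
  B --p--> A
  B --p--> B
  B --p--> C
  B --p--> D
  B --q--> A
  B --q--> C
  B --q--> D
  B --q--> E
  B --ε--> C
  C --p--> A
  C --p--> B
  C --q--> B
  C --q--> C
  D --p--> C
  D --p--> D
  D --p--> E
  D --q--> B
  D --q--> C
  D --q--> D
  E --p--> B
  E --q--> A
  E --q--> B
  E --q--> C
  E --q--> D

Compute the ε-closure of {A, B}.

{A, B, C, D}

Begin with {A, B}.
A →ε {D}; add D.
B →ε {C}; add C.
ε-closure = {A, B, C, D}.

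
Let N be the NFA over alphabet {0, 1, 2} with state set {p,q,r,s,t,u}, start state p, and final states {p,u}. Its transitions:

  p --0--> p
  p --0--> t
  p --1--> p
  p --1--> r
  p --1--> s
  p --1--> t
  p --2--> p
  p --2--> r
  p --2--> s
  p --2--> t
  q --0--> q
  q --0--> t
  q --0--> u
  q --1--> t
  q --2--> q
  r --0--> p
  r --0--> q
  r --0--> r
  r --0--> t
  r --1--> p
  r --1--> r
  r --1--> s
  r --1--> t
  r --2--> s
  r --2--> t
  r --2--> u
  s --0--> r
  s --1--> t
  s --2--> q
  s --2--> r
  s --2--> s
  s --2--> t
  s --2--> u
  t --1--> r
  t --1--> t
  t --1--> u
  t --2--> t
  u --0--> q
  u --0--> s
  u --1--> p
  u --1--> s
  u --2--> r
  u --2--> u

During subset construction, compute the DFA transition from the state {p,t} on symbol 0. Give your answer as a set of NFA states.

δ(p,0) = {p,t}; δ(t,0) = ∅.
Union: {p,t}.

{p,t}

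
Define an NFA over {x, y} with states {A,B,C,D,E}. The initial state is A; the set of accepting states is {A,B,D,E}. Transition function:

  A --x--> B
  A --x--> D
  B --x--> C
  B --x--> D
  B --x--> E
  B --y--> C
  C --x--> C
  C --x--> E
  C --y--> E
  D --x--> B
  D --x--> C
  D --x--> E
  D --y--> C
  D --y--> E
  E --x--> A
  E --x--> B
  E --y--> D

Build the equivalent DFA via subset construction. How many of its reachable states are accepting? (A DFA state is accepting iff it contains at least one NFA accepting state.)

Start state of the DFA: {A}.
{A} --x--> {B,D}  [new]
{A} --y--> ∅  [new]
{B,D} --x--> {B,C,D,E}  [new]
{B,D} --y--> {C,E}  [new]
∅ --x--> ∅  [seen]
∅ --y--> ∅  [seen]
{B,C,D,E} --x--> {A,B,C,D,E}  [new]
{B,C,D,E} --y--> {C,D,E}  [new]
{C,E} --x--> {A,B,C,E}  [new]
{C,E} --y--> {D,E}  [new]
{A,B,C,D,E} --x--> {A,B,C,D,E}  [seen]
{A,B,C,D,E} --y--> {C,D,E}  [seen]
{C,D,E} --x--> {A,B,C,E}  [seen]
{C,D,E} --y--> {C,D,E}  [seen]
{A,B,C,E} --x--> {A,B,C,D,E}  [seen]
{A,B,C,E} --y--> {C,D,E}  [seen]
{D,E} --x--> {A,B,C,E}  [seen]
{D,E} --y--> {C,D,E}  [seen]
Reachable DFA states: {A}, {B,D}, ∅, {B,C,D,E}, {C,E}, {A,B,C,D,E}, {C,D,E}, {A,B,C,E}, {D,E}.
Accepting DFA states (contain an NFA accepting state): {A}, {B,D}, {B,C,D,E}, {C,E}, {A,B,C,D,E}, {C,D,E}, {A,B,C,E}, {D,E}.

8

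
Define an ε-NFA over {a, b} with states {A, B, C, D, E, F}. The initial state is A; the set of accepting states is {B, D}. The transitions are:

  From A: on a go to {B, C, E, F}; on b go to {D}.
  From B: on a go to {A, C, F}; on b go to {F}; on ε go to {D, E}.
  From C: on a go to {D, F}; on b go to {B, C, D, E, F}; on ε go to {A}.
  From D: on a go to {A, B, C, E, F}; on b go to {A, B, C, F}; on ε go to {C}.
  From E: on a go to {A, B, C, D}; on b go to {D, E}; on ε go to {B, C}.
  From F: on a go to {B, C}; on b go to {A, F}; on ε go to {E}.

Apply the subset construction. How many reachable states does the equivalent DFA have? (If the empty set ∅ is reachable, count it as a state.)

Start state of the DFA: {A} (ε-closure of the NFA start).
{A} --a--> {A, B, C, D, E, F}  [new]
{A} --b--> {A, C, D}  [new]
{A, B, C, D, E, F} --a--> {A, B, C, D, E, F}  [seen]
{A, B, C, D, E, F} --b--> {A, B, C, D, E, F}  [seen]
{A, C, D} --a--> {A, B, C, D, E, F}  [seen]
{A, C, D} --b--> {A, B, C, D, E, F}  [seen]
Reachable DFA states: {A}, {A, B, C, D, E, F}, {A, C, D}.

3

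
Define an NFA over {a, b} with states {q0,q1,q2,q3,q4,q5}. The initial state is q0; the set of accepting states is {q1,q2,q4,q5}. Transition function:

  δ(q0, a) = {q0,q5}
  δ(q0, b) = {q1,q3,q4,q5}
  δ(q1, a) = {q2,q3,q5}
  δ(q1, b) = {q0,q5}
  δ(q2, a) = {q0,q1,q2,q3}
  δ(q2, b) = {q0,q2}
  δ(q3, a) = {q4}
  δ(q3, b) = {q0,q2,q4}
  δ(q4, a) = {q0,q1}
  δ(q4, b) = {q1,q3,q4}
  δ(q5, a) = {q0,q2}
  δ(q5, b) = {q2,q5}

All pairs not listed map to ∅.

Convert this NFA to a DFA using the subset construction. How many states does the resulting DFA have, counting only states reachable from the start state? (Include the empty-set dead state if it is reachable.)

7

Start state of the DFA: {q0}.
{q0} --a--> {q0,q5}  [new]
{q0} --b--> {q1,q3,q4,q5}  [new]
{q0,q5} --a--> {q0,q2,q5}  [new]
{q0,q5} --b--> {q1,q2,q3,q4,q5}  [new]
{q1,q3,q4,q5} --a--> {q0,q1,q2,q3,q4,q5}  [new]
{q1,q3,q4,q5} --b--> {q0,q1,q2,q3,q4,q5}  [seen]
{q0,q2,q5} --a--> {q0,q1,q2,q3,q5}  [new]
{q0,q2,q5} --b--> {q0,q1,q2,q3,q4,q5}  [seen]
{q1,q2,q3,q4,q5} --a--> {q0,q1,q2,q3,q4,q5}  [seen]
{q1,q2,q3,q4,q5} --b--> {q0,q1,q2,q3,q4,q5}  [seen]
{q0,q1,q2,q3,q4,q5} --a--> {q0,q1,q2,q3,q4,q5}  [seen]
{q0,q1,q2,q3,q4,q5} --b--> {q0,q1,q2,q3,q4,q5}  [seen]
{q0,q1,q2,q3,q5} --a--> {q0,q1,q2,q3,q4,q5}  [seen]
{q0,q1,q2,q3,q5} --b--> {q0,q1,q2,q3,q4,q5}  [seen]
Reachable DFA states: {q0}, {q0,q5}, {q1,q3,q4,q5}, {q0,q2,q5}, {q1,q2,q3,q4,q5}, {q0,q1,q2,q3,q4,q5}, {q0,q1,q2,q3,q5}.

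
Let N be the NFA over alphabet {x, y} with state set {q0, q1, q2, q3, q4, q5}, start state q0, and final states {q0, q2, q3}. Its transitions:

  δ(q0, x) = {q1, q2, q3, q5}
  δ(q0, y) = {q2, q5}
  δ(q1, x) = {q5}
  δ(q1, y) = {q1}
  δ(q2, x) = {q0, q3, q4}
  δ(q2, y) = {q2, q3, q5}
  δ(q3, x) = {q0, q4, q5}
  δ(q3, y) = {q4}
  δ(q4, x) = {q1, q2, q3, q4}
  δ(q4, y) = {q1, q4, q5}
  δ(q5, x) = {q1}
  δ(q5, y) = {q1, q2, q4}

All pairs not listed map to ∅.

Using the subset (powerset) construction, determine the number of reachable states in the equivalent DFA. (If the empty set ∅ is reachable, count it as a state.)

Start state of the DFA: {q0}.
{q0} --x--> {q1, q2, q3, q5}  [new]
{q0} --y--> {q2, q5}  [new]
{q1, q2, q3, q5} --x--> {q0, q1, q3, q4, q5}  [new]
{q1, q2, q3, q5} --y--> {q1, q2, q3, q4, q5}  [new]
{q2, q5} --x--> {q0, q1, q3, q4}  [new]
{q2, q5} --y--> {q1, q2, q3, q4, q5}  [seen]
{q0, q1, q3, q4, q5} --x--> {q0, q1, q2, q3, q4, q5}  [new]
{q0, q1, q3, q4, q5} --y--> {q1, q2, q4, q5}  [new]
{q1, q2, q3, q4, q5} --x--> {q0, q1, q2, q3, q4, q5}  [seen]
{q1, q2, q3, q4, q5} --y--> {q1, q2, q3, q4, q5}  [seen]
{q0, q1, q3, q4} --x--> {q0, q1, q2, q3, q4, q5}  [seen]
{q0, q1, q3, q4} --y--> {q1, q2, q4, q5}  [seen]
{q0, q1, q2, q3, q4, q5} --x--> {q0, q1, q2, q3, q4, q5}  [seen]
{q0, q1, q2, q3, q4, q5} --y--> {q1, q2, q3, q4, q5}  [seen]
{q1, q2, q4, q5} --x--> {q0, q1, q2, q3, q4, q5}  [seen]
{q1, q2, q4, q5} --y--> {q1, q2, q3, q4, q5}  [seen]
Reachable DFA states: {q0}, {q1, q2, q3, q5}, {q2, q5}, {q0, q1, q3, q4, q5}, {q1, q2, q3, q4, q5}, {q0, q1, q3, q4}, {q0, q1, q2, q3, q4, q5}, {q1, q2, q4, q5}.

8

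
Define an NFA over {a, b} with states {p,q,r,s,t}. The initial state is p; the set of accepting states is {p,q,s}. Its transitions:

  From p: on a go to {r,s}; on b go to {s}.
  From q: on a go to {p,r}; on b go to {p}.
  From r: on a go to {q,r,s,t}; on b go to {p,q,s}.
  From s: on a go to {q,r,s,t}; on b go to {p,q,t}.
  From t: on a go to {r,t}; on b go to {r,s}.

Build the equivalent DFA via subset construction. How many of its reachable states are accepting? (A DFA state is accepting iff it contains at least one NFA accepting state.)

Start state of the DFA: {p}.
{p} --a--> {r,s}  [new]
{p} --b--> {s}  [new]
{r,s} --a--> {q,r,s,t}  [new]
{r,s} --b--> {p,q,s,t}  [new]
{s} --a--> {q,r,s,t}  [seen]
{s} --b--> {p,q,t}  [new]
{q,r,s,t} --a--> {p,q,r,s,t}  [new]
{q,r,s,t} --b--> {p,q,r,s,t}  [seen]
{p,q,s,t} --a--> {p,q,r,s,t}  [seen]
{p,q,s,t} --b--> {p,q,r,s,t}  [seen]
{p,q,t} --a--> {p,r,s,t}  [new]
{p,q,t} --b--> {p,r,s}  [new]
{p,q,r,s,t} --a--> {p,q,r,s,t}  [seen]
{p,q,r,s,t} --b--> {p,q,r,s,t}  [seen]
{p,r,s,t} --a--> {q,r,s,t}  [seen]
{p,r,s,t} --b--> {p,q,r,s,t}  [seen]
{p,r,s} --a--> {q,r,s,t}  [seen]
{p,r,s} --b--> {p,q,s,t}  [seen]
Reachable DFA states: {p}, {r,s}, {s}, {q,r,s,t}, {p,q,s,t}, {p,q,t}, {p,q,r,s,t}, {p,r,s,t}, {p,r,s}.
Accepting DFA states (contain an NFA accepting state): {p}, {r,s}, {s}, {q,r,s,t}, {p,q,s,t}, {p,q,t}, {p,q,r,s,t}, {p,r,s,t}, {p,r,s}.

9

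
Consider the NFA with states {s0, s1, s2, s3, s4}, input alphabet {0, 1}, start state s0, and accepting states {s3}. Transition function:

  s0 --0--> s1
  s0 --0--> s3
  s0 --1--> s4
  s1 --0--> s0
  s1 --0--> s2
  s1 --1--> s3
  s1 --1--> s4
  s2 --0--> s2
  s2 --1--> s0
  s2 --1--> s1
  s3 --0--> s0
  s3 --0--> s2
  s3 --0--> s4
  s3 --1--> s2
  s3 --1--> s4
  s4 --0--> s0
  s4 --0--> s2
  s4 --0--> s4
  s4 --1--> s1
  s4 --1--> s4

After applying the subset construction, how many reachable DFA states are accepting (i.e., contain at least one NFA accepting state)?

Start state of the DFA: {s0}.
{s0} --0--> {s1, s3}  [new]
{s0} --1--> {s4}  [new]
{s1, s3} --0--> {s0, s2, s4}  [new]
{s1, s3} --1--> {s2, s3, s4}  [new]
{s4} --0--> {s0, s2, s4}  [seen]
{s4} --1--> {s1, s4}  [new]
{s0, s2, s4} --0--> {s0, s1, s2, s3, s4}  [new]
{s0, s2, s4} --1--> {s0, s1, s4}  [new]
{s2, s3, s4} --0--> {s0, s2, s4}  [seen]
{s2, s3, s4} --1--> {s0, s1, s2, s4}  [new]
{s1, s4} --0--> {s0, s2, s4}  [seen]
{s1, s4} --1--> {s1, s3, s4}  [new]
{s0, s1, s2, s3, s4} --0--> {s0, s1, s2, s3, s4}  [seen]
{s0, s1, s2, s3, s4} --1--> {s0, s1, s2, s3, s4}  [seen]
{s0, s1, s4} --0--> {s0, s1, s2, s3, s4}  [seen]
{s0, s1, s4} --1--> {s1, s3, s4}  [seen]
{s0, s1, s2, s4} --0--> {s0, s1, s2, s3, s4}  [seen]
{s0, s1, s2, s4} --1--> {s0, s1, s3, s4}  [new]
{s1, s3, s4} --0--> {s0, s2, s4}  [seen]
{s1, s3, s4} --1--> {s1, s2, s3, s4}  [new]
{s0, s1, s3, s4} --0--> {s0, s1, s2, s3, s4}  [seen]
{s0, s1, s3, s4} --1--> {s1, s2, s3, s4}  [seen]
{s1, s2, s3, s4} --0--> {s0, s2, s4}  [seen]
{s1, s2, s3, s4} --1--> {s0, s1, s2, s3, s4}  [seen]
Reachable DFA states: {s0}, {s1, s3}, {s4}, {s0, s2, s4}, {s2, s3, s4}, {s1, s4}, {s0, s1, s2, s3, s4}, {s0, s1, s4}, {s0, s1, s2, s4}, {s1, s3, s4}, {s0, s1, s3, s4}, {s1, s2, s3, s4}.
Accepting DFA states (contain an NFA accepting state): {s1, s3}, {s2, s3, s4}, {s0, s1, s2, s3, s4}, {s1, s3, s4}, {s0, s1, s3, s4}, {s1, s2, s3, s4}.

6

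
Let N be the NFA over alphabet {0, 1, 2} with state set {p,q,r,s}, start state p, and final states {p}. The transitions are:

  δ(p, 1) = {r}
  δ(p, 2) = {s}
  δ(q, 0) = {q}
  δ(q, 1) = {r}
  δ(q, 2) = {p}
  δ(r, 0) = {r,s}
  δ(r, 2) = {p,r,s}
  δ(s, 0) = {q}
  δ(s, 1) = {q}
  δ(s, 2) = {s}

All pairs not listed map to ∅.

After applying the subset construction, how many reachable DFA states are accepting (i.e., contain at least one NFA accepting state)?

Start state of the DFA: {p}.
{p} --0--> ∅  [new]
{p} --1--> {r}  [new]
{p} --2--> {s}  [new]
∅ --0--> ∅  [seen]
∅ --1--> ∅  [seen]
∅ --2--> ∅  [seen]
{r} --0--> {r,s}  [new]
{r} --1--> ∅  [seen]
{r} --2--> {p,r,s}  [new]
{s} --0--> {q}  [new]
{s} --1--> {q}  [seen]
{s} --2--> {s}  [seen]
{r,s} --0--> {q,r,s}  [new]
{r,s} --1--> {q}  [seen]
{r,s} --2--> {p,r,s}  [seen]
{p,r,s} --0--> {q,r,s}  [seen]
{p,r,s} --1--> {q,r}  [new]
{p,r,s} --2--> {p,r,s}  [seen]
{q} --0--> {q}  [seen]
{q} --1--> {r}  [seen]
{q} --2--> {p}  [seen]
{q,r,s} --0--> {q,r,s}  [seen]
{q,r,s} --1--> {q,r}  [seen]
{q,r,s} --2--> {p,r,s}  [seen]
{q,r} --0--> {q,r,s}  [seen]
{q,r} --1--> {r}  [seen]
{q,r} --2--> {p,r,s}  [seen]
Reachable DFA states: {p}, ∅, {r}, {s}, {r,s}, {p,r,s}, {q}, {q,r,s}, {q,r}.
Accepting DFA states (contain an NFA accepting state): {p}, {p,r,s}.

2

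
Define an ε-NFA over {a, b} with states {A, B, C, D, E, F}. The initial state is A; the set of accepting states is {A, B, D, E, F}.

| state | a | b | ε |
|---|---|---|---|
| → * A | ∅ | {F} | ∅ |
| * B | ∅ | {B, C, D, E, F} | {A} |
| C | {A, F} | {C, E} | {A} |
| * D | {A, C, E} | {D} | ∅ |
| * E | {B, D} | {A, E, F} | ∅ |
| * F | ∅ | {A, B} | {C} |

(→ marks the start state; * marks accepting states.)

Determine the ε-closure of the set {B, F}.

{A, B, C, F}

Begin with {B, F}.
B →ε {A}; add A.
F →ε {C}; add C.
ε-closure = {A, B, C, F}.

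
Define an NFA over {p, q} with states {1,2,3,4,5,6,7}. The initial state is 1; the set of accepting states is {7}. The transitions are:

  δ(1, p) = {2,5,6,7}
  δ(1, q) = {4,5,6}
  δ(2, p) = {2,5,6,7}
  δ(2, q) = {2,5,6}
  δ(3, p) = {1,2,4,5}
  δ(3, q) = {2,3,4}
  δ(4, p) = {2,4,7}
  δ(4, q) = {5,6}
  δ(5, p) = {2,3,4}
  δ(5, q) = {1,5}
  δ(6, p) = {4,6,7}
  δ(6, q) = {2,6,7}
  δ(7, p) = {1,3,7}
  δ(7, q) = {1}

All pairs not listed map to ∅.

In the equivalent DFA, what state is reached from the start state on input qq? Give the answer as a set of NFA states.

{1,2,5,6,7}

Start: {1}.
δ(1,q) = {4,5,6}.
Union: {4,5,6}.
After q: {4,5,6}.
δ(4,q) = {5,6}; δ(5,q) = {1,5}; δ(6,q) = {2,6,7}.
Union: {1,2,5,6,7}.
After q: {1,2,5,6,7}.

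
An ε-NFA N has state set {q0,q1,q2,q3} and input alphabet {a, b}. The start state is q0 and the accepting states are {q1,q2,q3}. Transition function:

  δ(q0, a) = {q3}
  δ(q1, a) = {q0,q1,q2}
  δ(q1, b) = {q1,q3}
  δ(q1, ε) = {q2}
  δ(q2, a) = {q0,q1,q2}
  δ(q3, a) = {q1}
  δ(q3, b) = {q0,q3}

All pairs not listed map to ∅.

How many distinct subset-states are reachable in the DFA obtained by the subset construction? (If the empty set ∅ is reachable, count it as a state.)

Start state of the DFA: {q0} (ε-closure of the NFA start).
{q0} --a--> {q3}  [new]
{q0} --b--> ∅  [new]
{q3} --a--> {q1,q2}  [new]
{q3} --b--> {q0,q3}  [new]
∅ --a--> ∅  [seen]
∅ --b--> ∅  [seen]
{q1,q2} --a--> {q0,q1,q2}  [new]
{q1,q2} --b--> {q1,q2,q3}  [new]
{q0,q3} --a--> {q1,q2,q3}  [seen]
{q0,q3} --b--> {q0,q3}  [seen]
{q0,q1,q2} --a--> {q0,q1,q2,q3}  [new]
{q0,q1,q2} --b--> {q1,q2,q3}  [seen]
{q1,q2,q3} --a--> {q0,q1,q2}  [seen]
{q1,q2,q3} --b--> {q0,q1,q2,q3}  [seen]
{q0,q1,q2,q3} --a--> {q0,q1,q2,q3}  [seen]
{q0,q1,q2,q3} --b--> {q0,q1,q2,q3}  [seen]
Reachable DFA states: {q0}, {q3}, ∅, {q1,q2}, {q0,q3}, {q0,q1,q2}, {q1,q2,q3}, {q0,q1,q2,q3}.

8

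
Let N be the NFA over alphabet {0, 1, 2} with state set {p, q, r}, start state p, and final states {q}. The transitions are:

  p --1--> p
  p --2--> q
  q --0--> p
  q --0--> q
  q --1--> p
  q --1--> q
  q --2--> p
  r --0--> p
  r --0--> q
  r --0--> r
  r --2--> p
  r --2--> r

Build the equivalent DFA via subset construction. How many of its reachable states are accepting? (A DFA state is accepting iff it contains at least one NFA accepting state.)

2

Start state of the DFA: {p}.
{p} --0--> ∅  [new]
{p} --1--> {p}  [seen]
{p} --2--> {q}  [new]
∅ --0--> ∅  [seen]
∅ --1--> ∅  [seen]
∅ --2--> ∅  [seen]
{q} --0--> {p, q}  [new]
{q} --1--> {p, q}  [seen]
{q} --2--> {p}  [seen]
{p, q} --0--> {p, q}  [seen]
{p, q} --1--> {p, q}  [seen]
{p, q} --2--> {p, q}  [seen]
Reachable DFA states: {p}, ∅, {q}, {p, q}.
Accepting DFA states (contain an NFA accepting state): {q}, {p, q}.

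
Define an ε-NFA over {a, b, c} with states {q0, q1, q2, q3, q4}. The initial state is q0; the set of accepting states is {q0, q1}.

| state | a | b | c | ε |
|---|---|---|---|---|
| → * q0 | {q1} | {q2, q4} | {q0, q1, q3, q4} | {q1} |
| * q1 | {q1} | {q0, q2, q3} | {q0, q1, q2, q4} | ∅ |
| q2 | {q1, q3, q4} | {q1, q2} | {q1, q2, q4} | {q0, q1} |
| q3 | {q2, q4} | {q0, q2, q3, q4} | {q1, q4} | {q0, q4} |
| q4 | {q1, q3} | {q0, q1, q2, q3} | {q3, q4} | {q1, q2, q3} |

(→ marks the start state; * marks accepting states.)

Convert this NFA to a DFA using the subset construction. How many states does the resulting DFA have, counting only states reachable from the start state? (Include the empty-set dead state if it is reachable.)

3

Start state of the DFA: {q0, q1} (ε-closure of the NFA start).
{q0, q1} --a--> {q1}  [new]
{q0, q1} --b--> {q0, q1, q2, q3, q4}  [new]
{q0, q1} --c--> {q0, q1, q2, q3, q4}  [seen]
{q1} --a--> {q1}  [seen]
{q1} --b--> {q0, q1, q2, q3, q4}  [seen]
{q1} --c--> {q0, q1, q2, q3, q4}  [seen]
{q0, q1, q2, q3, q4} --a--> {q0, q1, q2, q3, q4}  [seen]
{q0, q1, q2, q3, q4} --b--> {q0, q1, q2, q3, q4}  [seen]
{q0, q1, q2, q3, q4} --c--> {q0, q1, q2, q3, q4}  [seen]
Reachable DFA states: {q0, q1}, {q1}, {q0, q1, q2, q3, q4}.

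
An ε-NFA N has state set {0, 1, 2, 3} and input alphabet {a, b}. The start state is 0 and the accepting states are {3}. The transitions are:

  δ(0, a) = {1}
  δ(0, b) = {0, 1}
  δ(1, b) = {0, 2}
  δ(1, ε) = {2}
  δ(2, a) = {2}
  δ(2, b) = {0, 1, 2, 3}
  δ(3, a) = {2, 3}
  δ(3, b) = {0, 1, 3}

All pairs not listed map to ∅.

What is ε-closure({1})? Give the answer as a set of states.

Begin with {1}.
1 →ε {2}; add 2.
ε-closure = {1, 2}.

{1, 2}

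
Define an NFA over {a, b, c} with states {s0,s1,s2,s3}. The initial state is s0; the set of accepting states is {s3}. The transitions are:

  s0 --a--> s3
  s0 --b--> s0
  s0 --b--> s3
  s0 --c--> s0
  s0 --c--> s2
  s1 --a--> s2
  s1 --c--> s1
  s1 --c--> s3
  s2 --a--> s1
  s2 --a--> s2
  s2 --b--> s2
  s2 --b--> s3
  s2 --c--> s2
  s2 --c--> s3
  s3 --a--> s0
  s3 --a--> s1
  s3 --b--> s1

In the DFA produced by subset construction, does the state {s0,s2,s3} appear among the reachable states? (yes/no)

Start state of the DFA: {s0}.
{s0} --a--> {s3}  [new]
{s0} --b--> {s0,s3}  [new]
{s0} --c--> {s0,s2}  [new]
{s3} --a--> {s0,s1}  [new]
{s3} --b--> {s1}  [new]
{s3} --c--> ∅  [new]
{s0,s3} --a--> {s0,s1,s3}  [new]
{s0,s3} --b--> {s0,s1,s3}  [seen]
{s0,s3} --c--> {s0,s2}  [seen]
{s0,s2} --a--> {s1,s2,s3}  [new]
{s0,s2} --b--> {s0,s2,s3}  [new]
{s0,s2} --c--> {s0,s2,s3}  [seen]
{s0,s1} --a--> {s2,s3}  [new]
{s0,s1} --b--> {s0,s3}  [seen]
{s0,s1} --c--> {s0,s1,s2,s3}  [new]
{s1} --a--> {s2}  [new]
{s1} --b--> ∅  [seen]
{s1} --c--> {s1,s3}  [new]
∅ --a--> ∅  [seen]
∅ --b--> ∅  [seen]
∅ --c--> ∅  [seen]
{s0,s1,s3} --a--> {s0,s1,s2,s3}  [seen]
{s0,s1,s3} --b--> {s0,s1,s3}  [seen]
{s0,s1,s3} --c--> {s0,s1,s2,s3}  [seen]
{s1,s2,s3} --a--> {s0,s1,s2}  [new]
{s1,s2,s3} --b--> {s1,s2,s3}  [seen]
{s1,s2,s3} --c--> {s1,s2,s3}  [seen]
{s0,s2,s3} --a--> {s0,s1,s2,s3}  [seen]
{s0,s2,s3} --b--> {s0,s1,s2,s3}  [seen]
{s0,s2,s3} --c--> {s0,s2,s3}  [seen]
{s2,s3} --a--> {s0,s1,s2}  [seen]
{s2,s3} --b--> {s1,s2,s3}  [seen]
{s2,s3} --c--> {s2,s3}  [seen]
{s0,s1,s2,s3} --a--> {s0,s1,s2,s3}  [seen]
{s0,s1,s2,s3} --b--> {s0,s1,s2,s3}  [seen]
{s0,s1,s2,s3} --c--> {s0,s1,s2,s3}  [seen]
{s2} --a--> {s1,s2}  [new]
{s2} --b--> {s2,s3}  [seen]
{s2} --c--> {s2,s3}  [seen]
{s1,s3} --a--> {s0,s1,s2}  [seen]
{s1,s3} --b--> {s1}  [seen]
{s1,s3} --c--> {s1,s3}  [seen]
{s0,s1,s2} --a--> {s1,s2,s3}  [seen]
{s0,s1,s2} --b--> {s0,s2,s3}  [seen]
{s0,s1,s2} --c--> {s0,s1,s2,s3}  [seen]
{s1,s2} --a--> {s1,s2}  [seen]
{s1,s2} --b--> {s2,s3}  [seen]
{s1,s2} --c--> {s1,s2,s3}  [seen]
Reachable DFA states: {s0}, {s3}, {s0,s3}, {s0,s2}, {s0,s1}, {s1}, ∅, {s0,s1,s3}, {s1,s2,s3}, {s0,s2,s3}, {s2,s3}, {s0,s1,s2,s3}, {s2}, {s1,s3}, {s0,s1,s2}, {s1,s2}.
{s0,s2,s3} is among them.

yes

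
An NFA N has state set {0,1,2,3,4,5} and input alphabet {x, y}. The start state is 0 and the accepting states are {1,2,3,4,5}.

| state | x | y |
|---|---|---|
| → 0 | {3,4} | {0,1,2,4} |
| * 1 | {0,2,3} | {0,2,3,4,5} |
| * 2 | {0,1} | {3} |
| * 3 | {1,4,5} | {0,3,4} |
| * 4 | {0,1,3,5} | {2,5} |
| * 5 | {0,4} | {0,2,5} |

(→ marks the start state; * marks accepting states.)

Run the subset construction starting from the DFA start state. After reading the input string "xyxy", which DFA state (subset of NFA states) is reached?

Start: {0}.
δ(0,x) = {3,4}.
Union: {3,4}.
After x: {3,4}.
δ(3,y) = {0,3,4}; δ(4,y) = {2,5}.
Union: {0,2,3,4,5}.
After y: {0,2,3,4,5}.
δ(0,x) = {3,4}; δ(2,x) = {0,1}; δ(3,x) = {1,4,5}; δ(4,x) = {0,1,3,5}; δ(5,x) = {0,4}.
Union: {0,1,3,4,5}.
After x: {0,1,3,4,5}.
δ(0,y) = {0,1,2,4}; δ(1,y) = {0,2,3,4,5}; δ(3,y) = {0,3,4}; δ(4,y) = {2,5}; δ(5,y) = {0,2,5}.
Union: {0,1,2,3,4,5}.
After y: {0,1,2,3,4,5}.

{0,1,2,3,4,5}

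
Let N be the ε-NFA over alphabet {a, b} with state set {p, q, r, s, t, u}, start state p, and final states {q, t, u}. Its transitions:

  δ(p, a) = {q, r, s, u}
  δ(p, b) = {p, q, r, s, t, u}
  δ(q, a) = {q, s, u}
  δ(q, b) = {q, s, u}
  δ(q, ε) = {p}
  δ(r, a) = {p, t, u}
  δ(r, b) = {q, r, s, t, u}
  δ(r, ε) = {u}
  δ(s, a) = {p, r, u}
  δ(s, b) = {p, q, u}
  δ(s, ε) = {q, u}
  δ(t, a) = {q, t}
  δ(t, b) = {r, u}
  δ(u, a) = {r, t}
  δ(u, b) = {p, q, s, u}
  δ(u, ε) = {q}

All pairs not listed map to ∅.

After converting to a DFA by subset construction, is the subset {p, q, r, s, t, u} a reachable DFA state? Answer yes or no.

yes

Start state of the DFA: {p} (ε-closure of the NFA start).
{p} --a--> {p, q, r, s, u}  [new]
{p} --b--> {p, q, r, s, t, u}  [new]
{p, q, r, s, u} --a--> {p, q, r, s, t, u}  [seen]
{p, q, r, s, u} --b--> {p, q, r, s, t, u}  [seen]
{p, q, r, s, t, u} --a--> {p, q, r, s, t, u}  [seen]
{p, q, r, s, t, u} --b--> {p, q, r, s, t, u}  [seen]
Reachable DFA states: {p}, {p, q, r, s, u}, {p, q, r, s, t, u}.
{p, q, r, s, t, u} is among them.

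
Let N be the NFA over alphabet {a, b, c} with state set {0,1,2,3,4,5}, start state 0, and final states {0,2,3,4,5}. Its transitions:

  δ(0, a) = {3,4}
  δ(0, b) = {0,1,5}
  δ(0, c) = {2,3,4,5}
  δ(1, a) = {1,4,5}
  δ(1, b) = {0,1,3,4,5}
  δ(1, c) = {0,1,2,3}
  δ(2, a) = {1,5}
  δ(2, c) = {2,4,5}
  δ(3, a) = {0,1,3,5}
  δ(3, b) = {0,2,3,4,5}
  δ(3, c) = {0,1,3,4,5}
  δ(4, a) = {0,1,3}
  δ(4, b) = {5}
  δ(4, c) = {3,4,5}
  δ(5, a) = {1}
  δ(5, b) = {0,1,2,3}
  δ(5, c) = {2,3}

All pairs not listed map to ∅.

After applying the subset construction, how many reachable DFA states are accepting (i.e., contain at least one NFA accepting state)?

Start state of the DFA: {0}.
{0} --a--> {3,4}  [new]
{0} --b--> {0,1,5}  [new]
{0} --c--> {2,3,4,5}  [new]
{3,4} --a--> {0,1,3,5}  [new]
{3,4} --b--> {0,2,3,4,5}  [new]
{3,4} --c--> {0,1,3,4,5}  [new]
{0,1,5} --a--> {1,3,4,5}  [new]
{0,1,5} --b--> {0,1,2,3,4,5}  [new]
{0,1,5} --c--> {0,1,2,3,4,5}  [seen]
{2,3,4,5} --a--> {0,1,3,5}  [seen]
{2,3,4,5} --b--> {0,1,2,3,4,5}  [seen]
{2,3,4,5} --c--> {0,1,2,3,4,5}  [seen]
{0,1,3,5} --a--> {0,1,3,4,5}  [seen]
{0,1,3,5} --b--> {0,1,2,3,4,5}  [seen]
{0,1,3,5} --c--> {0,1,2,3,4,5}  [seen]
{0,2,3,4,5} --a--> {0,1,3,4,5}  [seen]
{0,2,3,4,5} --b--> {0,1,2,3,4,5}  [seen]
{0,2,3,4,5} --c--> {0,1,2,3,4,5}  [seen]
{0,1,3,4,5} --a--> {0,1,3,4,5}  [seen]
{0,1,3,4,5} --b--> {0,1,2,3,4,5}  [seen]
{0,1,3,4,5} --c--> {0,1,2,3,4,5}  [seen]
{1,3,4,5} --a--> {0,1,3,4,5}  [seen]
{1,3,4,5} --b--> {0,1,2,3,4,5}  [seen]
{1,3,4,5} --c--> {0,1,2,3,4,5}  [seen]
{0,1,2,3,4,5} --a--> {0,1,3,4,5}  [seen]
{0,1,2,3,4,5} --b--> {0,1,2,3,4,5}  [seen]
{0,1,2,3,4,5} --c--> {0,1,2,3,4,5}  [seen]
Reachable DFA states: {0}, {3,4}, {0,1,5}, {2,3,4,5}, {0,1,3,5}, {0,2,3,4,5}, {0,1,3,4,5}, {1,3,4,5}, {0,1,2,3,4,5}.
Accepting DFA states (contain an NFA accepting state): {0}, {3,4}, {0,1,5}, {2,3,4,5}, {0,1,3,5}, {0,2,3,4,5}, {0,1,3,4,5}, {1,3,4,5}, {0,1,2,3,4,5}.

9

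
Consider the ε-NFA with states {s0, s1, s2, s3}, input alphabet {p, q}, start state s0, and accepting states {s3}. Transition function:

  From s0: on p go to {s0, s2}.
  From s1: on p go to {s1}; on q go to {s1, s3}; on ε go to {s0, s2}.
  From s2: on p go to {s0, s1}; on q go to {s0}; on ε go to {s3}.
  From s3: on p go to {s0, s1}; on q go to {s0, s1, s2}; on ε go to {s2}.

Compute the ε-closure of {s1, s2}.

Begin with {s1, s2}.
s1 →ε {s0, s2}; add s0.
s2 →ε {s3}; add s3.
ε-closure = {s0, s1, s2, s3}.

{s0, s1, s2, s3}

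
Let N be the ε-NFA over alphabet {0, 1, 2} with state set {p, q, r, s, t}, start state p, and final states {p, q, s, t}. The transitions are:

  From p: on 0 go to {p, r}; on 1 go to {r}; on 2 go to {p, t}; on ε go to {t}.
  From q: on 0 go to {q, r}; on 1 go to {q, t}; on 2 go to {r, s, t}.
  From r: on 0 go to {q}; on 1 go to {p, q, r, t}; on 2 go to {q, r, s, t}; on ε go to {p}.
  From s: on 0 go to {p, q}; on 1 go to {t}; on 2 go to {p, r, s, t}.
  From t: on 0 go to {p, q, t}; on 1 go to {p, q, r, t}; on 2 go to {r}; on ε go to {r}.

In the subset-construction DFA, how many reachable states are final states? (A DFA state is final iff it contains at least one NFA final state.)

Start state of the DFA: {p, r, t} (ε-closure of the NFA start).
{p, r, t} --0--> {p, q, r, t}  [new]
{p, r, t} --1--> {p, q, r, t}  [seen]
{p, r, t} --2--> {p, q, r, s, t}  [new]
{p, q, r, t} --0--> {p, q, r, t}  [seen]
{p, q, r, t} --1--> {p, q, r, t}  [seen]
{p, q, r, t} --2--> {p, q, r, s, t}  [seen]
{p, q, r, s, t} --0--> {p, q, r, t}  [seen]
{p, q, r, s, t} --1--> {p, q, r, t}  [seen]
{p, q, r, s, t} --2--> {p, q, r, s, t}  [seen]
Reachable DFA states: {p, r, t}, {p, q, r, t}, {p, q, r, s, t}.
Accepting DFA states (contain an NFA accepting state): {p, r, t}, {p, q, r, t}, {p, q, r, s, t}.

3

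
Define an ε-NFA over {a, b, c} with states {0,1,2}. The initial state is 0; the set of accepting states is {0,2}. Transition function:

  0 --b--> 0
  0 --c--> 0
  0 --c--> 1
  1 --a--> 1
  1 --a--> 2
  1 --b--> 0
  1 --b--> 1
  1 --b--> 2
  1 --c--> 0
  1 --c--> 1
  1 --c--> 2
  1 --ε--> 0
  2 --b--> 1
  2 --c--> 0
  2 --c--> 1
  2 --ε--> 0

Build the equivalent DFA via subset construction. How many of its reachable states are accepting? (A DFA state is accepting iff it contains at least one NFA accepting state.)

Start state of the DFA: {0} (ε-closure of the NFA start).
{0} --a--> ∅  [new]
{0} --b--> {0}  [seen]
{0} --c--> {0,1}  [new]
∅ --a--> ∅  [seen]
∅ --b--> ∅  [seen]
∅ --c--> ∅  [seen]
{0,1} --a--> {0,1,2}  [new]
{0,1} --b--> {0,1,2}  [seen]
{0,1} --c--> {0,1,2}  [seen]
{0,1,2} --a--> {0,1,2}  [seen]
{0,1,2} --b--> {0,1,2}  [seen]
{0,1,2} --c--> {0,1,2}  [seen]
Reachable DFA states: {0}, ∅, {0,1}, {0,1,2}.
Accepting DFA states (contain an NFA accepting state): {0}, {0,1}, {0,1,2}.

3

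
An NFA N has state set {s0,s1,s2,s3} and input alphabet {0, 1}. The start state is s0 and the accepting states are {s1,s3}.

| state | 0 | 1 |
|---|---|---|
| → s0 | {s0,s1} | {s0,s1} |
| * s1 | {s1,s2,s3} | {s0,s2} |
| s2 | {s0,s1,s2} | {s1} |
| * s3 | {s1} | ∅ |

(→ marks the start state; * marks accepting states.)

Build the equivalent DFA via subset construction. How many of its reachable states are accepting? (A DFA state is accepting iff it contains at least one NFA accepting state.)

3

Start state of the DFA: {s0}.
{s0} --0--> {s0,s1}  [new]
{s0} --1--> {s0,s1}  [seen]
{s0,s1} --0--> {s0,s1,s2,s3}  [new]
{s0,s1} --1--> {s0,s1,s2}  [new]
{s0,s1,s2,s3} --0--> {s0,s1,s2,s3}  [seen]
{s0,s1,s2,s3} --1--> {s0,s1,s2}  [seen]
{s0,s1,s2} --0--> {s0,s1,s2,s3}  [seen]
{s0,s1,s2} --1--> {s0,s1,s2}  [seen]
Reachable DFA states: {s0}, {s0,s1}, {s0,s1,s2,s3}, {s0,s1,s2}.
Accepting DFA states (contain an NFA accepting state): {s0,s1}, {s0,s1,s2,s3}, {s0,s1,s2}.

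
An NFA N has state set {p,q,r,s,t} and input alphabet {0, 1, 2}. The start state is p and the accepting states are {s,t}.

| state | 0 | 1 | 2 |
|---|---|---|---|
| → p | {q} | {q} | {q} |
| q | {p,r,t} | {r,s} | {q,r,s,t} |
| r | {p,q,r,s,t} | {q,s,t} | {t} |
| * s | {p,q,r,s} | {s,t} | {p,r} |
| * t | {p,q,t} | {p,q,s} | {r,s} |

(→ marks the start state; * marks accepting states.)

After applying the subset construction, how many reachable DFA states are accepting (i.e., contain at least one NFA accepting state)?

Start state of the DFA: {p}.
{p} --0--> {q}  [new]
{p} --1--> {q}  [seen]
{p} --2--> {q}  [seen]
{q} --0--> {p,r,t}  [new]
{q} --1--> {r,s}  [new]
{q} --2--> {q,r,s,t}  [new]
{p,r,t} --0--> {p,q,r,s,t}  [new]
{p,r,t} --1--> {p,q,s,t}  [new]
{p,r,t} --2--> {q,r,s,t}  [seen]
{r,s} --0--> {p,q,r,s,t}  [seen]
{r,s} --1--> {q,s,t}  [new]
{r,s} --2--> {p,r,t}  [seen]
{q,r,s,t} --0--> {p,q,r,s,t}  [seen]
{q,r,s,t} --1--> {p,q,r,s,t}  [seen]
{q,r,s,t} --2--> {p,q,r,s,t}  [seen]
{p,q,r,s,t} --0--> {p,q,r,s,t}  [seen]
{p,q,r,s,t} --1--> {p,q,r,s,t}  [seen]
{p,q,r,s,t} --2--> {p,q,r,s,t}  [seen]
{p,q,s,t} --0--> {p,q,r,s,t}  [seen]
{p,q,s,t} --1--> {p,q,r,s,t}  [seen]
{p,q,s,t} --2--> {p,q,r,s,t}  [seen]
{q,s,t} --0--> {p,q,r,s,t}  [seen]
{q,s,t} --1--> {p,q,r,s,t}  [seen]
{q,s,t} --2--> {p,q,r,s,t}  [seen]
Reachable DFA states: {p}, {q}, {p,r,t}, {r,s}, {q,r,s,t}, {p,q,r,s,t}, {p,q,s,t}, {q,s,t}.
Accepting DFA states (contain an NFA accepting state): {p,r,t}, {r,s}, {q,r,s,t}, {p,q,r,s,t}, {p,q,s,t}, {q,s,t}.

6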